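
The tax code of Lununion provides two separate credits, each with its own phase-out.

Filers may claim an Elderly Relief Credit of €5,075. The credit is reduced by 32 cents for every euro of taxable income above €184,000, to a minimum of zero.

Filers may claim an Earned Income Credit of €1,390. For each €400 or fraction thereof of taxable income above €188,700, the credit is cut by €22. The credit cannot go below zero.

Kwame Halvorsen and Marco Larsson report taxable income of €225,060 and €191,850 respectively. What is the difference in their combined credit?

Kwame (€225,060): Elderly Relief Credit: 32% of the €41,060 excess over €184,000 is €13,139.20 ≥ base, so the credit is €0. Earned Income Credit: income exceeds €188,700 by €36,360 → 91 increments × €22 = €2,002 ≥ base, so the credit is €0. total €0 + €0 = €0
Marco (€191,850): Elderly Relief Credit: 32% of the €7,850 excess over €184,000 is €2,512; credit = €5,075 − €2,512 = €2,563. Earned Income Credit: income exceeds €188,700 by €3,150, which is 8 full-or-partial €400 increments; reduction = 8 × €22 = €176, leaving €1,214. total €2,563 + €1,214 = €3,777
Difference: |€0 − €3,777| = €3,777.

€3,777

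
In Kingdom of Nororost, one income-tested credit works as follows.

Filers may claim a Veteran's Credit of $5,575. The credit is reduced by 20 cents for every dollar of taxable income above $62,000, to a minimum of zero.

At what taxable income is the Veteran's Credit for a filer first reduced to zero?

$89,875

The credit falls by 20% of each dollar above $62,000, so it reaches zero when the excess is $5,575 / 20% = $27,875: income = $62,000 + $27,875 = $89,875.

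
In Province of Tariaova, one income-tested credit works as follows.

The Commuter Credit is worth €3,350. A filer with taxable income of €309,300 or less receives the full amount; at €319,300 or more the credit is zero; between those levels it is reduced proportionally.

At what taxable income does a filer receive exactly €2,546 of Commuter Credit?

€2,546 is 2,546/3,350 of the full €3,350, so 804/3,350 of the €10,000 range has been used: income = €309,300 + €10,000 × 804/3,350 = €311,700.

€311,700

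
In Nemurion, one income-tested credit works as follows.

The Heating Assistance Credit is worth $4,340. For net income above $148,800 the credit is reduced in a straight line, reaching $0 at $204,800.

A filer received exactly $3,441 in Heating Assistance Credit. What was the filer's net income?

$160,400

$3,441 is 3,441/4,340 of the full $4,340, so 899/4,340 of the $56,000 range has been used: income = $148,800 + $56,000 × 899/4,340 = $160,400.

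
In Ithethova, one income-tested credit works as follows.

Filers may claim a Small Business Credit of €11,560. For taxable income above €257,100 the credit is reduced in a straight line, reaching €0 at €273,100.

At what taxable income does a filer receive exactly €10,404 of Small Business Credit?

€10,404 is 10,404/11,560 of the full €11,560, so 1,156/11,560 of the €16,000 range has been used: income = €257,100 + €16,000 × 1,156/11,560 = €258,700.

€258,700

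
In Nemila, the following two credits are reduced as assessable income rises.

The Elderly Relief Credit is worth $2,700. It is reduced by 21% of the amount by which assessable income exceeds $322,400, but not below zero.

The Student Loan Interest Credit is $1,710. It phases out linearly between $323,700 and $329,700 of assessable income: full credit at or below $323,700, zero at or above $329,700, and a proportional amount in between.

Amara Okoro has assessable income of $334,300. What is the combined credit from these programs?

Elderly Relief Credit: 21% of the $11,900 excess over $322,400 is $2,499; credit = $2,700 − $2,499 = $201.
Student Loan Interest Credit: $334,300 is at or above $329,700, so the credit is $0.
Total: $201 + $0 = $201.

$201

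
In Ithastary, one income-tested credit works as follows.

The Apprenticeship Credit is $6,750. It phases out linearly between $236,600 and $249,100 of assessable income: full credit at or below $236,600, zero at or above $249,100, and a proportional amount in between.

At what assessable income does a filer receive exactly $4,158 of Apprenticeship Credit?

$4,158 is 4,158/6,750 of the full $6,750, so 2,592/6,750 of the $12,500 range has been used: income = $236,600 + $12,500 × 2,592/6,750 = $241,400.

$241,400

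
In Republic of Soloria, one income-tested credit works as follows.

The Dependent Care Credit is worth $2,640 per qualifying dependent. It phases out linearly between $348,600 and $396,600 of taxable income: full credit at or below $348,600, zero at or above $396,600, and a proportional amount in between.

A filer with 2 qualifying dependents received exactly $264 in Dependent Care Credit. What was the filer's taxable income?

$394,200

Full credit = 2 × $2,640 = $5,280.
$264 is 264/5,280 of the full $5,280, so 5,016/5,280 of the $48,000 range has been used: income = $348,600 + $48,000 × 5,016/5,280 = $394,200.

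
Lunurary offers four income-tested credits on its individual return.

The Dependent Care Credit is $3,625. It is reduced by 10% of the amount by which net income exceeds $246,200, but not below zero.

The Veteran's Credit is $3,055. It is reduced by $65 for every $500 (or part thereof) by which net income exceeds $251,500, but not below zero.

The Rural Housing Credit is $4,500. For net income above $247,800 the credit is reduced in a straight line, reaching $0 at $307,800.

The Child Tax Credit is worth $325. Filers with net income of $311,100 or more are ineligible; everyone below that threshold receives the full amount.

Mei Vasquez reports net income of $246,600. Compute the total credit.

$11,465

Dependent Care Credit: 10% of the $400 excess over $246,200 is $40; credit = $3,625 − $40 = $3,585.
Veteran's Credit: $246,600 is at or below the $251,500 threshold, so the full $3,055 applies.
Rural Housing Credit: $246,600 is at or below the $247,800 threshold, so the full $4,500 applies.
Child Tax Credit: $246,600 is below the $311,100 cutoff, so the full $325 applies.
Total: $3,585 + $3,055 + $4,500 + $325 = $11,465.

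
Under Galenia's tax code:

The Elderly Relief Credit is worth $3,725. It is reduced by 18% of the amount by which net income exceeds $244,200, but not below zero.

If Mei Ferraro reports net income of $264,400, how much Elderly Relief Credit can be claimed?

Elderly Relief Credit: 18% of the $20,200 excess over $244,200 is $3,636; credit = $3,725 − $3,636 = $89.

$89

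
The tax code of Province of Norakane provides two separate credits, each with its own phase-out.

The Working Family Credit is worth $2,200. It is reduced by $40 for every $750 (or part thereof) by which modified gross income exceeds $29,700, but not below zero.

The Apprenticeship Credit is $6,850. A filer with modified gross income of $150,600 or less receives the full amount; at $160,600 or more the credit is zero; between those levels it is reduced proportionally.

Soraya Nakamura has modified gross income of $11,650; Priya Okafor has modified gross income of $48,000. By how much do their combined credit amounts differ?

$1,000

Soraya ($11,650): Working Family Credit: $11,650 is at or below the $29,700 threshold, so the full $2,200 applies. Apprenticeship Credit: $11,650 is at or below the $150,600 threshold, so the full $6,850 applies. total $2,200 + $6,850 = $9,050
Priya ($48,000): Working Family Credit: income exceeds $29,700 by $18,300, which is 25 full-or-partial $750 increments; reduction = 25 × $40 = $1,000, leaving $1,200. Apprenticeship Credit: $48,000 is at or below the $150,600 threshold, so the full $6,850 applies. total $1,200 + $6,850 = $8,050
Difference: |$9,050 − $8,050| = $1,000.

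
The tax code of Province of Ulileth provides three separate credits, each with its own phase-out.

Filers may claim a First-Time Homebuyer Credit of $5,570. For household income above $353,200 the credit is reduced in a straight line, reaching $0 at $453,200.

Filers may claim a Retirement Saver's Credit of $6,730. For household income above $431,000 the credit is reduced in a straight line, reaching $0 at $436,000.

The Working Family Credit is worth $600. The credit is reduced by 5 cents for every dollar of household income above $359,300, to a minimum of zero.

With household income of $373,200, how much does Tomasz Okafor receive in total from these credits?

$11,186

First-Time Homebuyer Credit: $373,200 is $20,000 into a $100,000 phase-out range, leaving 80,000/100,000 of the credit: $5,570 × 80,000/100,000 = $4,456.
Retirement Saver's Credit: $373,200 is at or below the $431,000 threshold, so the full $6,730 applies.
Working Family Credit: 5% of the $13,900 excess over $359,300 is $695 ≥ base, so the credit is $0.
Total: $4,456 + $6,730 + $0 = $11,186.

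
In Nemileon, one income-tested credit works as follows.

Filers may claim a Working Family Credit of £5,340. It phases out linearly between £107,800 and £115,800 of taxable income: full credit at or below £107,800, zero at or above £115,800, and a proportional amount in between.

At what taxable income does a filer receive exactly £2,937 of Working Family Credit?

£111,400

£2,937 is 2,937/5,340 of the full £5,340, so 2,403/5,340 of the £8,000 range has been used: income = £107,800 + £8,000 × 2,403/5,340 = £111,400.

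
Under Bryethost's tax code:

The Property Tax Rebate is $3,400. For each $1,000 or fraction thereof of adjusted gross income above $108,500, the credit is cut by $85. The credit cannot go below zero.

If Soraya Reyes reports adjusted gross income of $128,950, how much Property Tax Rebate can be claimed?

Property Tax Rebate: income exceeds $108,500 by $20,450, which is 21 full-or-partial $1,000 increments; reduction = 21 × $85 = $1,785, leaving $1,615.

$1,615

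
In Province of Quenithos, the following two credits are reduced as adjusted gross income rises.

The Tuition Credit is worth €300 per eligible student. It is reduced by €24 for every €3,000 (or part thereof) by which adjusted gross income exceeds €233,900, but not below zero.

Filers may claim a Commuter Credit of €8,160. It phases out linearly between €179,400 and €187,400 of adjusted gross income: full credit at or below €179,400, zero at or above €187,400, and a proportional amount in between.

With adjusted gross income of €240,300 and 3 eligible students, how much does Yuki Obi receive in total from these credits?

€828

Tuition Credit: base = 3 × €300 = €900. income exceeds €233,900 by €6,400, which is 3 full-or-partial €3,000 increments; reduction = 3 × €24 = €72, leaving €828.
Commuter Credit: €240,300 is at or above €187,400, so the credit is €0.
Total: €828 + €0 = €828.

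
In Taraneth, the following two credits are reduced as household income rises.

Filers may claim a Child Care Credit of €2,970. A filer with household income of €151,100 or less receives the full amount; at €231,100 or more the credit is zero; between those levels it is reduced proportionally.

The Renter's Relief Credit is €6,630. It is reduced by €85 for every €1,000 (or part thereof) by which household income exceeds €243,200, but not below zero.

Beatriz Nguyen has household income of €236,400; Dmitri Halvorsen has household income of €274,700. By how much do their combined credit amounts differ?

€2,720

Beatriz (€236,400): Child Care Credit: €236,400 is at or above €231,100, so the credit is €0. Renter's Relief Credit: €236,400 is at or below the €243,200 threshold, so the full €6,630 applies. total €0 + €6,630 = €6,630
Dmitri (€274,700): Child Care Credit: €274,700 is at or above €231,100, so the credit is €0. Renter's Relief Credit: income exceeds €243,200 by €31,500, which is 32 full-or-partial €1,000 increments; reduction = 32 × €85 = €2,720, leaving €3,910. total €0 + €3,910 = €3,910
Difference: |€6,630 − €3,910| = €2,720.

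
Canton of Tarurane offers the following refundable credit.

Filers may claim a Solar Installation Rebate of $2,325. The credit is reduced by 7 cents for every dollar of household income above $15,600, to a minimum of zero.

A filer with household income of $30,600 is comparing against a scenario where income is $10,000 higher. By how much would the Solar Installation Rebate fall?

$700

At $30,600 — 7% of the $15,000 excess over $15,600 is $1,050; credit = $2,325 − $1,050 = $1,275.
At $40,600 — 7% of the $25,000 excess over $15,600 is $1,750; credit = $2,325 − $1,750 = $575.
Lost: $1,275 − $575 = $700.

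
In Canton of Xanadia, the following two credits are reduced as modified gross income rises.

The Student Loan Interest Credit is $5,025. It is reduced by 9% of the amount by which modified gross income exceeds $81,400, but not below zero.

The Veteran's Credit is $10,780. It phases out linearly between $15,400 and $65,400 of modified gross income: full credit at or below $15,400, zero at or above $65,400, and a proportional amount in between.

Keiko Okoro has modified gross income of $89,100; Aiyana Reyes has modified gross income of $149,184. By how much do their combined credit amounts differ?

$4,332

Keiko ($89,100): Student Loan Interest Credit: 9% of the $7,700 excess over $81,400 is $693; credit = $5,025 − $693 = $4,332. Veteran's Credit: $89,100 is at or above $65,400, so the credit is $0. total $4,332 + $0 = $4,332
Aiyana ($149,184): Student Loan Interest Credit: 9% of the $67,784 excess over $81,400 is $6,100.56 ≥ base, so the credit is $0. Veteran's Credit: $149,184 is at or above $65,400, so the credit is $0. total $0 + $0 = $0
Difference: |$4,332 − $0| = $4,332.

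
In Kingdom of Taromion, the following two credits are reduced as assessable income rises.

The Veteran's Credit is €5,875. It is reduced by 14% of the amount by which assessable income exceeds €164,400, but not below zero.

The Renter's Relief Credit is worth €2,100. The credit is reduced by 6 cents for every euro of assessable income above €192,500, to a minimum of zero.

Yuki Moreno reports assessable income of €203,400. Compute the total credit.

Veteran's Credit: 14% of the €39,000 excess over €164,400 is €5,460; credit = €5,875 − €5,460 = €415.
Renter's Relief Credit: 6% of the €10,900 excess over €192,500 is €654; credit = €2,100 − €654 = €1,446.
Total: €415 + €1,446 = €1,861.

€1,861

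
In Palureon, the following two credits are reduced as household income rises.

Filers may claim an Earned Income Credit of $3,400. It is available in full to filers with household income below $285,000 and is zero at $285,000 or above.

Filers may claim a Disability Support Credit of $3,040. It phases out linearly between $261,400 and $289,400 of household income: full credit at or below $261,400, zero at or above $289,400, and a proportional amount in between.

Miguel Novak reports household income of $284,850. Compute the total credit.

$3,894

Earned Income Credit: $284,850 is below the $285,000 cutoff, so the full $3,400 applies.
Disability Support Credit: $284,850 is $23,450 into a $28,000 phase-out range, leaving 4,550/28,000 of the credit: $3,040 × 4,550/28,000 = $494.
Total: $3,400 + $494 = $3,894.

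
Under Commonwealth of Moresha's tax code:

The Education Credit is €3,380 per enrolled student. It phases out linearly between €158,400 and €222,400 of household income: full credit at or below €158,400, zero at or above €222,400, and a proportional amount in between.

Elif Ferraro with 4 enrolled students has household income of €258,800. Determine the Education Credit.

Education Credit: base = 4 × €3,380 = €13,520. €258,800 is at or above €222,400, so the credit is €0.

€0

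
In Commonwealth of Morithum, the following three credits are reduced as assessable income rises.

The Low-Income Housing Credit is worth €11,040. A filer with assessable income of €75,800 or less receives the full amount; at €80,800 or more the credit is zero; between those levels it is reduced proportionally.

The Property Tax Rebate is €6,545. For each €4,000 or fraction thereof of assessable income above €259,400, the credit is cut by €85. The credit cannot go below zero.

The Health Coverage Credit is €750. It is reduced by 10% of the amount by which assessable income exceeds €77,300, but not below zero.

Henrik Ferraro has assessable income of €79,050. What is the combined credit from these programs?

€10,984

Low-Income Housing Credit: €79,050 is €3,250 into a €5,000 phase-out range, leaving 1,750/5,000 of the credit: €11,040 × 1,750/5,000 = €3,864.
Property Tax Rebate: €79,050 is at or below the €259,400 threshold, so the full €6,545 applies.
Health Coverage Credit: 10% of the €1,750 excess over €77,300 is €175; credit = €750 − €175 = €575.
Total: €3,864 + €6,545 + €575 = €10,984.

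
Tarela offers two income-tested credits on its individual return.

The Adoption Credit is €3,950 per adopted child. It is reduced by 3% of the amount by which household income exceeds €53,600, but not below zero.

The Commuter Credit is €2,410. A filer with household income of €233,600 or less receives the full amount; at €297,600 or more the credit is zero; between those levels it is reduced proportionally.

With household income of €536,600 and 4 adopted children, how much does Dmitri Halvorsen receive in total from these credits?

Adoption Credit: base = 4 × €3,950 = €15,800. 3% of the €483,000 excess over €53,600 is €14,490; credit = €15,800 − €14,490 = €1,310.
Commuter Credit: €536,600 is at or above €297,600, so the credit is €0.
Total: €1,310 + €0 = €1,310.

€1,310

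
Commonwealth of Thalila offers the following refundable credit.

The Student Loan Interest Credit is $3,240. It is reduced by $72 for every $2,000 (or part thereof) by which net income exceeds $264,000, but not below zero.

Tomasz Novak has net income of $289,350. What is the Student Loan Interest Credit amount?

$2,304

Student Loan Interest Credit: income exceeds $264,000 by $25,350, which is 13 full-or-partial $2,000 increments; reduction = 13 × $72 = $936, leaving $2,304.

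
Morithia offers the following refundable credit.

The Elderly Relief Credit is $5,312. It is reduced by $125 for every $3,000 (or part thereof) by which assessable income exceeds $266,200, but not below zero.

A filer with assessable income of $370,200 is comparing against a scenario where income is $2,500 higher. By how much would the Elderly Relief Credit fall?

At $370,200 — income exceeds $266,200 by $104,000, which is 35 full-or-partial $3,000 increments; reduction = 35 × $125 = $4,375, leaving $937.
At $372,700 — income exceeds $266,200 by $106,500, which is 36 full-or-partial $3,000 increments; reduction = 36 × $125 = $4,500, leaving $812.
Lost: $937 − $812 = $125.

$125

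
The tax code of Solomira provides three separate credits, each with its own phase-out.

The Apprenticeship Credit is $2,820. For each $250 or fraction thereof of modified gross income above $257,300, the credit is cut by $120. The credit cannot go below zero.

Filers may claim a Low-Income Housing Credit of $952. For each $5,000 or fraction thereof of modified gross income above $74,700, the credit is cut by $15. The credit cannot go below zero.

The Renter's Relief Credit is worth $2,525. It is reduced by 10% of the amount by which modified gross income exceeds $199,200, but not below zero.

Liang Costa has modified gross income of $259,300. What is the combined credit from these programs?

Apprenticeship Credit: income exceeds $257,300 by $2,000, which is 8 full-or-partial $250 increments; reduction = 8 × $120 = $960, leaving $1,860.
Low-Income Housing Credit: income exceeds $74,700 by $184,600, which is 37 full-or-partial $5,000 increments; reduction = 37 × $15 = $555, leaving $397.
Renter's Relief Credit: 10% of the $60,100 excess over $199,200 is $6,010 ≥ base, so the credit is $0.
Total: $1,860 + $397 + $0 = $2,257.

$2,257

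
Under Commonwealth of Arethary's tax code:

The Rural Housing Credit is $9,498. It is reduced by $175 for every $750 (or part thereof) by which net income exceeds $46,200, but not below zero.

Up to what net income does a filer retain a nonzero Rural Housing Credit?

$86,700

After 54 increments the reduction is 54 × $175 = $9,450, leaving $48; one more increment wipes it out. Increment 54 ends at excess 54 × $750 = $40,500, so the highest qualifying income is $46,200 + $40,500 = $86,700.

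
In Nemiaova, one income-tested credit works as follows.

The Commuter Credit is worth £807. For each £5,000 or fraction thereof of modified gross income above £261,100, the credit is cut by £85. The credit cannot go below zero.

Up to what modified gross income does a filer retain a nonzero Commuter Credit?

After 9 increments the reduction is 9 × £85 = £765, leaving £42; one more increment wipes it out. Increment 9 ends at excess 9 × £5,000 = £45,000, so the highest qualifying income is £261,100 + £45,000 = £306,100.

£306,100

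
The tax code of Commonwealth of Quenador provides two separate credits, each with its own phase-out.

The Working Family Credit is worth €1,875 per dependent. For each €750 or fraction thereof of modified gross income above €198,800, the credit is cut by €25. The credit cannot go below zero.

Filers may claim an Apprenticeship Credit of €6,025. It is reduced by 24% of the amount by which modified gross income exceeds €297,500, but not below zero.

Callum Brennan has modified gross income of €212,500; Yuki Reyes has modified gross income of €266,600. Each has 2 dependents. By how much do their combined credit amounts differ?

€1,800

Callum (€212,500): Working Family Credit: base = 2 × €1,875 = €3,750. income exceeds €198,800 by €13,700, which is 19 full-or-partial €750 increments; reduction = 19 × €25 = €475, leaving €3,275. Apprenticeship Credit: €212,500 is at or below the €297,500 threshold, so the full €6,025 applies. total €3,275 + €6,025 = €9,300
Yuki (€266,600): Working Family Credit: base = 2 × €1,875 = €3,750. income exceeds €198,800 by €67,800, which is 91 full-or-partial €750 increments; reduction = 91 × €25 = €2,275, leaving €1,475. Apprenticeship Credit: €266,600 is at or below the €297,500 threshold, so the full €6,025 applies. total €1,475 + €6,025 = €7,500
Difference: |€9,300 − €7,500| = €1,800.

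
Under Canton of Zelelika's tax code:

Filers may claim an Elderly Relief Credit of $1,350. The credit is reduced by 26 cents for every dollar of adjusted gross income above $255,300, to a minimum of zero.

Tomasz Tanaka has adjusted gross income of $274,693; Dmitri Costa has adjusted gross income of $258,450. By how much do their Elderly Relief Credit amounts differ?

Tomasz ($274,693): Elderly Relief Credit: 26% of the $19,393 excess over $255,300 is $5,042.18 ≥ base, so the credit is $0.
Dmitri ($258,450): Elderly Relief Credit: 26% of the $3,150 excess over $255,300 is $819; credit = $1,350 − $819 = $531.
Difference: |$0 − $531| = $531.

$531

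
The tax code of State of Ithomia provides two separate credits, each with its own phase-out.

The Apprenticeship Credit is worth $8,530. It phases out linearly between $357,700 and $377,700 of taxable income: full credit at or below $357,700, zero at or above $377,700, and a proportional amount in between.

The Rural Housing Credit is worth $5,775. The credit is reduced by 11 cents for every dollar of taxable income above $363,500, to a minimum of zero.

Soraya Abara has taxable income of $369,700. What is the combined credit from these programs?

$8,505

Apprenticeship Credit: $369,700 is $12,000 into a $20,000 phase-out range, leaving 8,000/20,000 of the credit: $8,530 × 8,000/20,000 = $3,412.
Rural Housing Credit: 11% of the $6,200 excess over $363,500 is $682; credit = $5,775 − $682 = $5,093.
Total: $3,412 + $5,093 = $8,505.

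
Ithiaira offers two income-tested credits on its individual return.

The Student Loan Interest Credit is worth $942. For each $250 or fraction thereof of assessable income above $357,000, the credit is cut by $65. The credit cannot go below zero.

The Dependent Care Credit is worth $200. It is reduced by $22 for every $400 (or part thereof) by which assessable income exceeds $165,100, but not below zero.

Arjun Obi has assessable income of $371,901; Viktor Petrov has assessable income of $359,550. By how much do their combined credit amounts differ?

$227

Arjun ($371,901): Student Loan Interest Credit: income exceeds $357,000 by $14,901 → 60 increments × $65 = $3,900 ≥ base, so the credit is $0. Dependent Care Credit: income exceeds $165,100 by $206,801 → 518 increments × $22 = $11,396 ≥ base, so the credit is $0. total $0 + $0 = $0
Viktor ($359,550): Student Loan Interest Credit: income exceeds $357,000 by $2,550, which is 11 full-or-partial $250 increments; reduction = 11 × $65 = $715, leaving $227. Dependent Care Credit: income exceeds $165,100 by $194,450 → 487 increments × $22 = $10,714 ≥ base, so the credit is $0. total $227 + $0 = $227
Difference: |$0 − $227| = $227.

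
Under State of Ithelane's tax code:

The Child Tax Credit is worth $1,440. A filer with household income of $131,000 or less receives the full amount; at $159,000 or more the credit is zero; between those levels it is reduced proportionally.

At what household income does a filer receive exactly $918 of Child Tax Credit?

$141,150

$918 is 918/1,440 of the full $1,440, so 522/1,440 of the $28,000 range has been used: income = $131,000 + $28,000 × 522/1,440 = $141,150.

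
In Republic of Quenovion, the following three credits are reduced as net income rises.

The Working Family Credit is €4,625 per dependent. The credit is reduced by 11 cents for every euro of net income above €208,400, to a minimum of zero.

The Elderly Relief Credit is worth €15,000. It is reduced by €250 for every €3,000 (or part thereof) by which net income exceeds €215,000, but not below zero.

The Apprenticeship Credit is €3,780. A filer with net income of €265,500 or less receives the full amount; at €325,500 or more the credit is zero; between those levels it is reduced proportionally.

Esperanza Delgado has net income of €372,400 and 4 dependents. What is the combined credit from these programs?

€2,210

Working Family Credit: base = 4 × €4,625 = €18,500. 11% of the €164,000 excess over €208,400 is €18,040; credit = €18,500 − €18,040 = €460.
Elderly Relief Credit: income exceeds €215,000 by €157,400, which is 53 full-or-partial €3,000 increments; reduction = 53 × €250 = €13,250, leaving €1,750.
Apprenticeship Credit: €372,400 is at or above €325,500, so the credit is €0.
Total: €460 + €1,750 + €0 = €2,210.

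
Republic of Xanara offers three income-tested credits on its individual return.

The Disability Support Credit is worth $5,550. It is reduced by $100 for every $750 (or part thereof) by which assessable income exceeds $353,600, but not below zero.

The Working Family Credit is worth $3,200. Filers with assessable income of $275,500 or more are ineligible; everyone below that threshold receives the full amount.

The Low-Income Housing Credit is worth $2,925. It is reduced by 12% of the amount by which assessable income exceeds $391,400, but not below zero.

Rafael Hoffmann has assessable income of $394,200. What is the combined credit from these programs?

Disability Support Credit: income exceeds $353,600 by $40,600, which is 55 full-or-partial $750 increments; reduction = 55 × $100 = $5,500, leaving $50.
Working Family Credit: $394,200 meets or exceeds the $275,500 cutoff, so the credit is $0.
Low-Income Housing Credit: 12% of the $2,800 excess over $391,400 is $336; credit = $2,925 − $336 = $2,589.
Total: $50 + $0 + $2,589 = $2,639.

$2,639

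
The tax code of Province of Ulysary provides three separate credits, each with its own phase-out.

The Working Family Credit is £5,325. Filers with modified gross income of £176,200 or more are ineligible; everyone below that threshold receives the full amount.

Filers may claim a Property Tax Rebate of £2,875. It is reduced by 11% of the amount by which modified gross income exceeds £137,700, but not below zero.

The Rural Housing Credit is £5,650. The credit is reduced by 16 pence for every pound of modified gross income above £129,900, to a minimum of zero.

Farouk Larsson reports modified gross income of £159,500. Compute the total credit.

£6,716

Working Family Credit: £159,500 is below the £176,200 cutoff, so the full £5,325 applies.
Property Tax Rebate: 11% of the £21,800 excess over £137,700 is £2,398; credit = £2,875 − £2,398 = £477.
Rural Housing Credit: 16% of the £29,600 excess over £129,900 is £4,736; credit = £5,650 − £4,736 = £914.
Total: £5,325 + £477 + £914 = £6,716.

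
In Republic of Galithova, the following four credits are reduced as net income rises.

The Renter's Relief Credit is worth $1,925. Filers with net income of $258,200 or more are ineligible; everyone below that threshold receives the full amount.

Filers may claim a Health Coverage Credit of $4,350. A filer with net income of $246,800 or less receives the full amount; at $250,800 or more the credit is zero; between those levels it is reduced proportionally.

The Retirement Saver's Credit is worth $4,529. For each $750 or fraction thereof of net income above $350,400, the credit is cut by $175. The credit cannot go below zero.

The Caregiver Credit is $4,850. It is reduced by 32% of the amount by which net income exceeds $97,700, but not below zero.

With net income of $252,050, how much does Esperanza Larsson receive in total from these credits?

Renter's Relief Credit: $252,050 is below the $258,200 cutoff, so the full $1,925 applies.
Health Coverage Credit: $252,050 is at or above $250,800, so the credit is $0.
Retirement Saver's Credit: $252,050 is at or below the $350,400 threshold, so the full $4,529 applies.
Caregiver Credit: 32% of the $154,350 excess over $97,700 is $49,392 ≥ base, so the credit is $0.
Total: $1,925 + $0 + $4,529 + $0 = $6,454.

$6,454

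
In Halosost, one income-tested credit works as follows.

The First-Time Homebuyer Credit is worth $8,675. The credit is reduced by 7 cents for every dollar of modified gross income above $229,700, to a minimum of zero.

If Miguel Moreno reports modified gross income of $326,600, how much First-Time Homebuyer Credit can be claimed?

First-Time Homebuyer Credit: 7% of the $96,900 excess over $229,700 is $6,783; credit = $8,675 − $6,783 = $1,892.

$1,892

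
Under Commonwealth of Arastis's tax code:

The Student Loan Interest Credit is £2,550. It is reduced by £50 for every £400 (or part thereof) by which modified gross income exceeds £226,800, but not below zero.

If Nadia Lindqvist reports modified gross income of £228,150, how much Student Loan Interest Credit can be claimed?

Student Loan Interest Credit: income exceeds £226,800 by £1,350, which is 4 full-or-partial £400 increments; reduction = 4 × £50 = £200, leaving £2,350.

£2,350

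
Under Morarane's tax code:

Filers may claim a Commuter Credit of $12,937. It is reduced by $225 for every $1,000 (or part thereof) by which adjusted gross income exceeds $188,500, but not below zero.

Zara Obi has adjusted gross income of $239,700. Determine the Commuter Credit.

Commuter Credit: income exceeds $188,500 by $51,200, which is 52 full-or-partial $1,000 increments; reduction = 52 × $225 = $11,700, leaving $1,237.

$1,237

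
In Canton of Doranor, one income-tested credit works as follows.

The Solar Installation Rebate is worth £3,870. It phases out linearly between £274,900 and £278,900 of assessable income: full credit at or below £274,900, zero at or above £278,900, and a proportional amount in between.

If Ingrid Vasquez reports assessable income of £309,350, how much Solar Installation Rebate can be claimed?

Solar Installation Rebate: £309,350 is at or above £278,900, so the credit is £0.

£0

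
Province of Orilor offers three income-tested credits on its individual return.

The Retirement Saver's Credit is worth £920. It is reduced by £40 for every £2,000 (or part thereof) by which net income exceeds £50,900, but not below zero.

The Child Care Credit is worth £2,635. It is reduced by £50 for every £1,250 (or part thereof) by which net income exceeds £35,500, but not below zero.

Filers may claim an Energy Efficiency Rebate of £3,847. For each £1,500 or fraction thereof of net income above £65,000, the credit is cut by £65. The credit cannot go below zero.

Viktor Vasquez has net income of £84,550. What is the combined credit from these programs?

Retirement Saver's Credit: income exceeds £50,900 by £33,650, which is 17 full-or-partial £2,000 increments; reduction = 17 × £40 = £680, leaving £240.
Child Care Credit: income exceeds £35,500 by £49,050, which is 40 full-or-partial £1,250 increments; reduction = 40 × £50 = £2,000, leaving £635.
Energy Efficiency Rebate: income exceeds £65,000 by £19,550, which is 14 full-or-partial £1,500 increments; reduction = 14 × £65 = £910, leaving £2,937.
Total: £240 + £635 + £2,937 = £3,812.

£3,812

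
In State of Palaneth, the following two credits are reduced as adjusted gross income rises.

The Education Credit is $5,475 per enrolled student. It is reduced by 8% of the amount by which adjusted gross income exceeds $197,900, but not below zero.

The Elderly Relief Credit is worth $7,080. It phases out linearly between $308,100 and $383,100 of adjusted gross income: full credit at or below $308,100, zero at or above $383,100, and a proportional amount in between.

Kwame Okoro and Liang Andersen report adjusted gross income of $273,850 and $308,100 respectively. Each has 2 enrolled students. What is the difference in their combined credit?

$2,740

Kwame ($273,850): Education Credit: base = 2 × $5,475 = $10,950. 8% of the $75,950 excess over $197,900 is $6,076; credit = $10,950 − $6,076 = $4,874. Elderly Relief Credit: $273,850 is at or below the $308,100 threshold, so the full $7,080 applies. total $4,874 + $7,080 = $11,954
Liang ($308,100): Education Credit: base = 2 × $5,475 = $10,950. 8% of the $110,200 excess over $197,900 is $8,816; credit = $10,950 − $8,816 = $2,134. Elderly Relief Credit: $308,100 is at or below the $308,100 threshold, so the full $7,080 applies. total $2,134 + $7,080 = $9,214
Difference: |$11,954 − $9,214| = $2,740.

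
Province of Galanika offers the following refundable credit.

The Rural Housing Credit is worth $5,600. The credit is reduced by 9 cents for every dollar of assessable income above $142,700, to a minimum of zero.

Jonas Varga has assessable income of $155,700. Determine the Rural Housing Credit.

$4,430

Rural Housing Credit: 9% of the $13,000 excess over $142,700 is $1,170; credit = $5,600 − $1,170 = $4,430.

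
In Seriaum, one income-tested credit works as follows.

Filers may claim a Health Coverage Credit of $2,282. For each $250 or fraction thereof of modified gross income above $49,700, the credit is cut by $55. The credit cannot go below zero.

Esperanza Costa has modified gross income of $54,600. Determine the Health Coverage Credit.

Health Coverage Credit: income exceeds $49,700 by $4,900, which is 20 full-or-partial $250 increments; reduction = 20 × $55 = $1,100, leaving $1,182.

$1,182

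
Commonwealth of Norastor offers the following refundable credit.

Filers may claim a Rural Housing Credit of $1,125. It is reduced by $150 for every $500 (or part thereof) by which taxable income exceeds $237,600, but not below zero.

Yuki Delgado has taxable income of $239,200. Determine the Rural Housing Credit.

$525

Rural Housing Credit: income exceeds $237,600 by $1,600, which is 4 full-or-partial $500 increments; reduction = 4 × $150 = $600, leaving $525.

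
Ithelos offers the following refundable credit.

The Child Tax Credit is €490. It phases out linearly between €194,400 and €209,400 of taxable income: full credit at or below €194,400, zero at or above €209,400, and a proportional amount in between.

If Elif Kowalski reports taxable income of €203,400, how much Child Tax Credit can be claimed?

Child Tax Credit: €203,400 is €9,000 into a €15,000 phase-out range, leaving 6,000/15,000 of the credit: €490 × 6,000/15,000 = €196.

€196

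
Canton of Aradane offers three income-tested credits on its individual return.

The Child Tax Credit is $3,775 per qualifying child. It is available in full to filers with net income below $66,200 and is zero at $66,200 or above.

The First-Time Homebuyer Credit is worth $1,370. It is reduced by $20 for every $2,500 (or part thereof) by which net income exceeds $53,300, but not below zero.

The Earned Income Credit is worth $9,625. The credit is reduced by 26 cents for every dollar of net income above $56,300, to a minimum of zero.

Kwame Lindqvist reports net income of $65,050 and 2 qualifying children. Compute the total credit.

Child Tax Credit: base = 2 × $3,775 = $7,550. $65,050 is below the $66,200 cutoff, so the full $7,550 applies.
First-Time Homebuyer Credit: income exceeds $53,300 by $11,750, which is 5 full-or-partial $2,500 increments; reduction = 5 × $20 = $100, leaving $1,270.
Earned Income Credit: 26% of the $8,750 excess over $56,300 is $2,275; credit = $9,625 − $2,275 = $7,350.
Total: $7,550 + $1,270 + $7,350 = $16,170.

$16,170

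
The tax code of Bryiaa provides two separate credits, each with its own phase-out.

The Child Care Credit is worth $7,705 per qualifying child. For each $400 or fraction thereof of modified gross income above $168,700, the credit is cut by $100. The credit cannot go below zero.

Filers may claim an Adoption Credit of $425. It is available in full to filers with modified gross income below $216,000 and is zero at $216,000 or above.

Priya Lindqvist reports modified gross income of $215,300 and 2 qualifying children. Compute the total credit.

Child Care Credit: base = 2 × $7,705 = $15,410. income exceeds $168,700 by $46,600, which is 117 full-or-partial $400 increments; reduction = 117 × $100 = $11,700, leaving $3,710.
Adoption Credit: $215,300 is below the $216,000 cutoff, so the full $425 applies.
Total: $3,710 + $425 = $4,135.

$4,135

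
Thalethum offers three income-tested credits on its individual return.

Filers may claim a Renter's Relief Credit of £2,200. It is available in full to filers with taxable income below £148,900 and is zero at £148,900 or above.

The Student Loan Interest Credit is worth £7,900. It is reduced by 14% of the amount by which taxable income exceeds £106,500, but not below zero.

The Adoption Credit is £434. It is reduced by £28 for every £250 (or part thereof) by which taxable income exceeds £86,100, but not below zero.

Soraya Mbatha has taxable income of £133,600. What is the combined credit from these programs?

£6,306

Renter's Relief Credit: £133,600 is below the £148,900 cutoff, so the full £2,200 applies.
Student Loan Interest Credit: 14% of the £27,100 excess over £106,500 is £3,794; credit = £7,900 − £3,794 = £4,106.
Adoption Credit: income exceeds £86,100 by £47,500 → 190 increments × £28 = £5,320 ≥ base, so the credit is £0.
Total: £2,200 + £4,106 + £0 = £6,306.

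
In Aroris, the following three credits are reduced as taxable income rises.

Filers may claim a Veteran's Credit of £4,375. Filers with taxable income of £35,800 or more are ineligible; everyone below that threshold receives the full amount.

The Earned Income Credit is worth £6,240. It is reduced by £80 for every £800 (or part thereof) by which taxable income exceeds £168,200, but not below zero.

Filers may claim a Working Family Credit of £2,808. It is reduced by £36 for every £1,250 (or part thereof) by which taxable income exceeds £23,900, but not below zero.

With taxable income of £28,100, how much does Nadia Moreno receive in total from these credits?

£13,279

Veteran's Credit: £28,100 is below the £35,800 cutoff, so the full £4,375 applies.
Earned Income Credit: £28,100 is at or below the £168,200 threshold, so the full £6,240 applies.
Working Family Credit: income exceeds £23,900 by £4,200, which is 4 full-or-partial £1,250 increments; reduction = 4 × £36 = £144, leaving £2,664.
Total: £4,375 + £6,240 + £2,664 = £13,279.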